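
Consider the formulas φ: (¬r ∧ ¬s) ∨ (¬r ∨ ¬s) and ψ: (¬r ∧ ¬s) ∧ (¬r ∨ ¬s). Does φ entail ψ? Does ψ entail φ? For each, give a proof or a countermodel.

(←) Assume the antecedent. If s is true, the antecedent cannot hold. If s is false, (¬r ∧ ¬s) ∨ (¬r ∨ ¬s) reduces to true regardless of the other variables. Either way (¬r ∧ ¬s) ∨ (¬r ∨ ¬s) holds.

(→) This fails. Under s = T, r = F, the left side is true but the right side is false.

(⇒) fails; (⇐) holds.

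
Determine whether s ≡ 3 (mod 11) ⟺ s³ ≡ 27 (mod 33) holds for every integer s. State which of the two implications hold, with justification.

[⇐] The residues r modulo 33 with r³ ≡ 27 (mod 33) are exactly {3}, and each is ≡ 3 (mod 11).

[⇒] This fails: take s = 14. Then 14 ≡ 3 (mod 11), but 14³ = 2744 ≡ 5 (mod 33), not 27.

Only the converse holds.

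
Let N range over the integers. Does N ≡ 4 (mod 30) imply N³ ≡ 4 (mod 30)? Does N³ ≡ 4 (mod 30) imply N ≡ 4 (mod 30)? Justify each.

(⇒) Suppose N ≡ 4 (mod 30). Write N = 30j + 4. Then (30j + 4)³ = 27000j³ + 10800j² + 1440j + 64 = 30(900j³ + 360j² + 48j + 2) + 4, so N³ ≡ 4 (mod 30).

(⇐) Conversely, suppose N³ ≡ 4 (mod 30). The only residue r in {0, …, 29} with r³ ≡ 4 (mod 30) is r = 4, so N ≡ 4 (mod 30).

Both directions hold; the statement is true.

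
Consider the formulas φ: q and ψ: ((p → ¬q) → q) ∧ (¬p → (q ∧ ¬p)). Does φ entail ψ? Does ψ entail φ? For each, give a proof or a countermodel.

The biconditional holds.

(⇒) Assume the antecedent. If q is true, the consequent reduces to true regardless of the other variables. If q is false, the antecedent cannot hold. Either way the consequent holds.

(⇐) Assume the antecedent. If q is true, q reduces to true regardless of the other variables. If q is false, the antecedent cannot hold. Either way q holds.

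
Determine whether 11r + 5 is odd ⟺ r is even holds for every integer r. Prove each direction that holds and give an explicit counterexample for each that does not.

The biconditional holds.

(⟹) Suppose 11r + 5 is odd. Since 11 is odd, 11r and r have the same parity, so 11r + 5 ≡ r + 5 (mod 2). As 5 is odd, 11r + 5 is odd exactly when r is even. Thus r is even.

(⟸) Conversely, suppose r is even; write r = 2j. Then 11r + 5 = 11·(2j) + 5 = 2·11j + 5, which is odd.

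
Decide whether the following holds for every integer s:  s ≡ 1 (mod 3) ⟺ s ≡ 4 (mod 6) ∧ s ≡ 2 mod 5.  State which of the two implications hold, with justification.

Forward direction. This fails: s = 1 gives 1 ≡ 1 (mod 3) but 1 ≡ 1 (mod 6), so the conjunction on the right does not hold.

Converse. If s ≡ 4 (mod 6) and s ≡ 2 (mod 5), then by the Chinese remainder theorem s ≡ 22 (mod 30). Since 22 ≡ 1 (mod 3) and 3 ∣ 30, we get s ≡ 1 (mod 3).

The forward direction fails; the converse holds.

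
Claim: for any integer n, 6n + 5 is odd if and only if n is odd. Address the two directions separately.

(⇒) This fails: take n = 0. Then 6n + 5 = 5, which is odd, yet n = 0 is even, not odd.

(⇐) Suppose n is odd. Since 6 is even, 6n is even for every n, so 6n + 5 has the same parity as 5, which is odd. Hence 6n + 5 is odd.

Not equivalent: only (⇐) holds.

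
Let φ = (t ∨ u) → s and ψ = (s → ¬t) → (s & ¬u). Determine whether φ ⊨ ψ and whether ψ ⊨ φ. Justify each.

(→) This fails. Under t = F, u = F, s = F, the left side is true but the right side is false.

(←) Assume the antecedent. If t is true, the antecedent forces (t = T, u = F, s = T) or (t = T, u = T, s = T), and (t ∨ u) → s holds there. If t is false, the antecedent forces (t = F, u = F, s = T), and (t ∨ u) → s holds there. Either way (t ∨ u) → s holds.

(⇒) fails; (⇐) holds.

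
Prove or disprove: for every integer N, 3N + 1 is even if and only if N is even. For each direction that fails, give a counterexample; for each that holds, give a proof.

(⇒) This fails: N = 3 gives 3N + 1 = 10, which is even, but 3 is odd, not even.

(⇐) This also fails: N = 6 is even, but 3N + 1 = 19 is odd, not even.

Both directions fail.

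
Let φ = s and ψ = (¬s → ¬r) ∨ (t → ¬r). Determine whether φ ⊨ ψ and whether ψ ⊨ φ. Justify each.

Only the forward implication holds.

(⟹) Assume the antecedent. If t is true, the antecedent forces (t = T, s = T, r = F) or (t = T, s = T, r = T), and (¬s → ¬r) ∨ (t → ¬r) holds there. If t is false, (¬s → ¬r) ∨ (t → ¬r) reduces to true regardless of the other variables. Either way (¬s → ¬r) ∨ (t → ¬r) holds.

(⟸) This fails. Under t = F, s = F, r = F, the left side is false but the right side is true.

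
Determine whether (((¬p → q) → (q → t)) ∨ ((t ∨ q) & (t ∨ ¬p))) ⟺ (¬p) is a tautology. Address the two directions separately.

Only the converse holds.

[⇒] This fails. Under p = T, q = F, t = F, the left side is true but the right side is false.

[⇐] Assume the antecedent. If p is true, the antecedent cannot hold. If p is false, the consequent reduces to true regardless of the other variables. Either way the consequent holds.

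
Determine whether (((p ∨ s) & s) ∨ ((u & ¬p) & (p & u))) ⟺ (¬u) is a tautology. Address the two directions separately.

(⇒) This fails. Under u = T, s = T, p = F, the left side is true but the right side is false.

(⇐) This fails. Under u = F, s = F, p = F, the left side is false but the right side is true.

Neither implication holds.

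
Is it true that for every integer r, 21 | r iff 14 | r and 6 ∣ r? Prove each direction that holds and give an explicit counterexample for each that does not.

(→) This fails: take r = 21. Certainly 21 ∣ 21, but 14 ∤ 21.

(←) Suppose 14 ∣ r and 6 ∣ r. Any common multiple of 14 and 6 is a multiple of their lcm; here lcm(14, 6) = 14·6/gcd(14, 6) = 84/2 = 42, so 42 ∣ r. Since 21 ∣ 42, it follows that 21 ∣ r.

The forward direction fails; the converse holds.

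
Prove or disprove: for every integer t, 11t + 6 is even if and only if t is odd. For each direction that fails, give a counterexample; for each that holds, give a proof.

[⇒] This fails: t = 0 gives 11t + 6 = 6, which is even, but 0 is even, not odd.

[⇐] This also fails: t = 7 is odd, but 11t + 6 = 83 is odd, not even.

Neither direction holds.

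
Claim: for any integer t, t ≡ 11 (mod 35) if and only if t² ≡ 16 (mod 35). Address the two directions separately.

(⇒) holds; (⇐) fails.

(→) Suppose t ≡ 11 (mod 35). Write t = 35j + 11. Then (35j + 11)² = 1225j² + 770j + 121 = 35(35j² + 22j + 3) + 16, so t² ≡ 16 (mod 35).

(←) This fails: take t = 4. Then 4² = 16 ≡ 16 (mod 35), yet 4 ≡ 4 (mod 35), not 11.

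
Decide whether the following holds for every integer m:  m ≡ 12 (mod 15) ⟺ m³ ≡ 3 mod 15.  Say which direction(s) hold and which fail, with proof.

(⇐) Suppose m³ ≡ 3 (mod 15). The only residue r in {0, …, 14} with r³ ≡ 3 (mod 15) is r = 12, so m ≡ 12 (mod 15).

(⇒) Suppose m ≡ 12 (mod 15). Write m = 15j + 12. Then (15j + 12)³ = 3375j³ + 8100j² + 6480j + 1728 = 15(225j³ + 540j² + 432j + 115) + 3, so m³ ≡ 3 (mod 15).

Both directions hold.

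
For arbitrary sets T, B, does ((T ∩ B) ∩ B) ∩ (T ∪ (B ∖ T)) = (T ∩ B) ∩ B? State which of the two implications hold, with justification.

Both inclusions hold.

Forward inclusion. Let x ∈ ((T ∩ B) ∩ B) ∩ (T ∪ (B ∖ T)). Then x ∈ T ∩ B, from which x ∈ (T ∩ B) ∩ B.

Reverse inclusion. Let x ∈ (T ∩ B) ∩ B. Then x ∈ T ∩ B, from which x ∈ ((T ∩ B) ∩ B) ∩ (T ∪ (B ∖ T)).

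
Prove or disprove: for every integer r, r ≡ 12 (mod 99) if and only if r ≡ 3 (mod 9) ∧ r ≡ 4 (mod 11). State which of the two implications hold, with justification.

(⇒) fails and (⇐) fails.

Forward direction. This fails: r = 12 gives 12 ≡ 12 (mod 99) but 12 ≡ 1 (mod 11), so the conjunction on the right does not hold.

Converse. This fails: r = 48 satisfies both congruences on the right (48 ≡ 3 mod 9 and 48 ≡ 4 mod 11) yet 48 ≡ 48 (mod 99), not 12.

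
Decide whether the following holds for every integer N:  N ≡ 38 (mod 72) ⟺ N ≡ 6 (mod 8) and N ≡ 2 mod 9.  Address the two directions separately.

The biconditional holds.

(⇒) Suppose N ≡ 38 (mod 72); write N = 72j + 38. Since 8 ∣ 72, reducing mod 8 gives N ≡ 38 ≡ 6 (mod 8); since 9 ∣ 72, reducing mod 9 gives N ≡ 38 ≡ 2 (mod 9).

(⇐) Conversely, if N ≡ 6 (mod 8) and N ≡ 2 (mod 9), then by the Chinese remainder theorem N ≡ 38 (mod 72). This is exactly N ≡ 38 (mod 72).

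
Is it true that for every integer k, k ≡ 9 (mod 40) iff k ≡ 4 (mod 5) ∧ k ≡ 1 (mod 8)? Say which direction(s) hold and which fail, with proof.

Both directions hold; the statement is true.

Forward direction. Suppose k ≡ 9 (mod 40); write k = 40j + 9. Since 5 ∣ 40, reducing mod 5 gives k ≡ 9 ≡ 4 (mod 5); since 8 ∣ 40, reducing mod 8 gives k ≡ 9 ≡ 1 (mod 8).

Converse. If k ≡ 4 (mod 5) and k ≡ 1 (mod 8), then by the Chinese remainder theorem k ≡ 9 (mod 40). This is exactly k ≡ 9 (mod 40).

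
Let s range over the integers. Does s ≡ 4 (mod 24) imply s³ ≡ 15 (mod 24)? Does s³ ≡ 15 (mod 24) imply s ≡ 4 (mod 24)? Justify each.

(→) This fails: take s = 4. Then 4 ≡ 4 (mod 24), but 4³ = 64 ≡ 16 (mod 24), not 15.

(←) This fails: take s = 15. Then 15³ = 3375 ≡ 15 (mod 24), yet 15 ≡ 15 (mod 24), not 4.

Both directions fail.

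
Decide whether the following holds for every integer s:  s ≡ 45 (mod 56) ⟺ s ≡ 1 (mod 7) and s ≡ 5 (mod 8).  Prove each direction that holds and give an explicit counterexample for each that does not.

Neither direction holds.

[⇒] This fails: s = 45 gives 45 ≡ 45 (mod 56) but 45 ≡ 3 (mod 7), so the conjunction on the right does not hold.

[⇐] This fails: s = 29 satisfies both congruences on the right (29 ≡ 1 mod 7 and 29 ≡ 5 mod 8) yet 29 ≡ 29 (mod 56), not 45.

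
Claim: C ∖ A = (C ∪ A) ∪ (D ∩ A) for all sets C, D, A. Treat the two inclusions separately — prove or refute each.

(⟸) This inclusion fails. Take C = ∅, D = ∅, A = {1}; then 1 ∈ (C ∪ A) ∪ (D ∩ A) but 1 ∉ C ∖ A.

(⟹) Let x ∈ C ∖ A. Then either x ∈ C and x ∉ D, A; or x ∈ C ∩ D and x ∉ A. In each case x ∈ (C ∪ A) ∪ (D ∩ A), so C ∖ A ⊆ (C ∪ A) ∪ (D ∩ A).

Only the forward inclusion holds.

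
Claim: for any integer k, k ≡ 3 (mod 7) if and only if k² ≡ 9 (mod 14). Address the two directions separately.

(⇒) This fails: take k = 10. Then 10 ≡ 3 (mod 7), but 10² = 100 ≡ 2 (mod 14), not 9.

(⇐) This fails: take k = 11. Then 11² = 121 ≡ 9 (mod 14), yet 11 ≡ 4 (mod 7), not 3.

Neither implication holds.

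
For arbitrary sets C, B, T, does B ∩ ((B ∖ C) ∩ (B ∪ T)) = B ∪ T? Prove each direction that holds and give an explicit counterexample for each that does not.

(⟹) Let x ∈ B ∩ ((B ∖ C) ∩ (B ∪ T)). Then either x ∈ B and x ∉ C, T; or x ∈ B ∩ T and x ∉ C. In each case x ∈ B ∪ T, so B ∩ ((B ∖ C) ∩ (B ∪ T)) ⊆ B ∪ T.

(⟸) This inclusion fails. Take C = {1}, B = {1}, T = ∅; then 1 ∈ B ∪ T but 1 ∉ B ∩ ((B ∖ C) ∩ (B ∪ T)).

Only the forward inclusion holds.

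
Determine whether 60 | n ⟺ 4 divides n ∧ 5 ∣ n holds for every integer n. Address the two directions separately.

Only the forward direction holds.

(←) This fails: take n = 20. Both 4 ∣ 20 and 5 ∣ 20, yet 20 is not a multiple of 60 (since 20 = 0·60 + 20), so 60 ∤ 20.

(→) If 60 ∣ n, write n = 60q. Since 60 = 15·4, n = 4·(15q), so 4 ∣ n; and since 60 = 12·5, n = 5·(12q), so 5 ∣ n.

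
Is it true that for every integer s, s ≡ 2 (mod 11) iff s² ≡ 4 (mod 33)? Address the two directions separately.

(→) This fails: take s = 24. Then 24 ≡ 2 (mod 11), but 24² = 576 ≡ 15 (mod 33), not 4.

(←) This fails: take s = 20. Then 20² = 400 ≡ 4 (mod 33), yet 20 ≡ 9 (mod 11), not 2.

(⇒) fails and (⇐) fails.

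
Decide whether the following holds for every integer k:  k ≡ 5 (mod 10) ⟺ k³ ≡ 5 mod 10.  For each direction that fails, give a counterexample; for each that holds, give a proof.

(⟹) Suppose k ≡ 5 (mod 10). Write k = 10j + 5. Then (10j + 5)³ = 1000j³ + 1500j² + 750j + 125 = 10(100j³ + 150j² + 75j + 12) + 5, so k³ ≡ 5 (mod 10).

(⟸) Conversely, suppose k³ ≡ 5 (mod 10). The only residue r in {0, …, 9} with r³ ≡ 5 (mod 10) is r = 5, so k ≡ 5 (mod 10).

Both implications hold.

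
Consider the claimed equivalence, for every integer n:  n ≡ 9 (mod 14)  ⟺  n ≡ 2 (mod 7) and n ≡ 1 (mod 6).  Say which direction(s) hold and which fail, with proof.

(⟸) If n ≡ 2 (mod 7) and n ≡ 1 (mod 6), then by the Chinese remainder theorem n ≡ 37 (mod 42). Since 37 ≡ 9 (mod 14) and 14 ∣ 42, we get n ≡ 9 (mod 14).

(⟹) This fails: n = 9 gives 9 ≡ 9 (mod 14) but 9 ≡ 3 (mod 6), so the conjunction on the right does not hold.

Only the reverse direction holds.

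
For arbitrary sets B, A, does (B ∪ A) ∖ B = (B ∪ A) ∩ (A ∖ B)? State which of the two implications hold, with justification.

Both inclusions hold; the sets are equal.

Forward inclusion. Let x ∈ (B ∪ A) ∖ B. Then x ∈ A and x ∉ B, from which x ∈ (B ∪ A) ∩ (A ∖ B).

Reverse inclusion. Let x ∈ (B ∪ A) ∩ (A ∖ B). Then x ∈ A and x ∉ B, from which x ∈ (B ∪ A) ∖ B.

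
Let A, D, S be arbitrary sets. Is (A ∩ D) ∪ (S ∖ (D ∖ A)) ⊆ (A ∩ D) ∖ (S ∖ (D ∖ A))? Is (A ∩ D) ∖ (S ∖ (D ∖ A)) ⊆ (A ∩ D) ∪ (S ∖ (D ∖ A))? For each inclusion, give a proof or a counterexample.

(⊆) This inclusion fails. Take A = ∅, D = ∅, S = {1}; then 1 ∈ (A ∩ D) ∪ (S ∖ (D ∖ A)) but 1 ∉ (A ∩ D) ∖ (S ∖ (D ∖ A)).

(⊇) Let x ∈ (A ∩ D) ∖ (S ∖ (D ∖ A)). Then x ∈ A ∩ D and x ∉ S, from which x ∈ (A ∩ D) ∪ (S ∖ (D ∖ A)).

Only the reverse inclusion holds.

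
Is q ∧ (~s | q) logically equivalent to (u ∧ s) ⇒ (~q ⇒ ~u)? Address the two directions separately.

(⇐) This fails. Under s = F, q = F, u = F, the left side is false but the right side is true.

(⇒) Assume the antecedent. If s is true, the antecedent forces (s = T, q = T, u = F) or (s = T, q = T, u = T), and (u ∧ s) ⇒ (~q ⇒ ~u) holds there. If s is false, (u ∧ s) ⇒ (~q ⇒ ~u) reduces to true regardless of the other variables. Either way (u ∧ s) ⇒ (~q ⇒ ~u) holds.

The forward direction holds; the converse fails.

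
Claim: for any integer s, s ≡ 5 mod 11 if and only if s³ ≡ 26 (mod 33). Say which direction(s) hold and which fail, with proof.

(⇒) fails; (⇐) holds.

[⇒] This fails: take s = 16. Then 16 ≡ 5 (mod 11), but 16³ = 4096 ≡ 4 (mod 33), not 26.

[⇐] Conversely, the residues r modulo 33 with r³ ≡ 26 (mod 33) are exactly {5}, and each is ≡ 5 (mod 11).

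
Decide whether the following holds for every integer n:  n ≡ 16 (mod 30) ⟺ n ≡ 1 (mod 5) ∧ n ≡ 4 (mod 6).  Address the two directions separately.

(⇒) Suppose n ≡ 16 (mod 30); write n = 30j + 16. Since 5 ∣ 30, reducing mod 5 gives n ≡ 16 ≡ 1 (mod 5); since 6 ∣ 30, reducing mod 6 gives n ≡ 16 ≡ 4 (mod 6).

(⇐) Conversely, if n ≡ 1 (mod 5) and n ≡ 4 (mod 6), then by the Chinese remainder theorem n ≡ 16 (mod 30). This is exactly n ≡ 16 (mod 30).

Both directions hold.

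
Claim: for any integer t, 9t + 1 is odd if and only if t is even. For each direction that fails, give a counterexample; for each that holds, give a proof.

(→) Suppose 9t + 1 is odd. Since 9 is odd, 9t and t have the same parity, so 9t + 1 ≡ t + 1 (mod 2). As 1 is odd, 9t + 1 is odd exactly when t is even. Thus t is even.

(←) Conversely, suppose t is even; write t = 2j. Then 9t + 1 = 9·(2j) + 1 = 2·9j + 1, which is odd.

The biconditional holds.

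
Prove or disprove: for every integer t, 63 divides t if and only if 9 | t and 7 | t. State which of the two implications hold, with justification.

[⇒] If 63 ∣ t, write t = 63q. Since 63 = 7·9, t = 9·(7q), so 9 ∣ t; and since 63 = 9·7, t = 7·(9q), so 7 ∣ t.

[⇐] Suppose 9 ∣ t and 7 ∣ t. Any common multiple of 9 and 7 is a multiple of their lcm; here gcd(9, 7) = 1, so lcm(9, 7) = 9·7 = 63, so 63 ∣ t.

Both directions hold.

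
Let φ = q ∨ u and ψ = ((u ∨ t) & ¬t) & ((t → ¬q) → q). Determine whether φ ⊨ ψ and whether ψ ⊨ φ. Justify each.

(⟹) This fails. Under q = T, u = F, t = F, the left side is true but the right side is false.

(⟸) Assume the antecedent. If q is true, q ∨ u reduces to true regardless of the other variables. If q is false, the antecedent cannot hold. Either way q ∨ u holds.

Only the converse holds.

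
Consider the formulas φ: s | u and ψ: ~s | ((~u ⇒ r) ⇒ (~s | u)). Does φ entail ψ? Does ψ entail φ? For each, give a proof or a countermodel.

Both directions fail.

(→) This fails. Under r = T, s = T, u = F, the left side is true but the right side is false.

(←) This fails. Under r = F, s = F, u = F, the left side is false but the right side is true.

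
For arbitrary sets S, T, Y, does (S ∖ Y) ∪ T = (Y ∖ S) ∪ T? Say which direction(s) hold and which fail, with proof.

Both inclusions fail.

Forward inclusion. This inclusion fails. Take S = {1}, T = ∅, Y = ∅; then 1 ∈ (S ∖ Y) ∪ T but 1 ∉ (Y ∖ S) ∪ T.

Reverse inclusion. This inclusion fails. Take S = ∅, T = ∅, Y = {1}; then 1 ∈ (Y ∖ S) ∪ T but 1 ∉ (S ∖ Y) ∪ T.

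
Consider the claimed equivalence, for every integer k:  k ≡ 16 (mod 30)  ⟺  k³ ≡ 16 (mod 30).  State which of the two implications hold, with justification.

The biconditional holds.

(⇐) Suppose k³ ≡ 16 (mod 30). The only residue r in {0, …, 29} with r³ ≡ 16 (mod 30) is r = 16, so k ≡ 16 (mod 30).

(⇒) Suppose k ≡ 16 (mod 30). Write k = 30j + 16. Then (30j + 16)³ = 27000j³ + 43200j² + 23040j + 4096 = 30(900j³ + 1440j² + 768j + 136) + 16, so k³ ≡ 16 (mod 30).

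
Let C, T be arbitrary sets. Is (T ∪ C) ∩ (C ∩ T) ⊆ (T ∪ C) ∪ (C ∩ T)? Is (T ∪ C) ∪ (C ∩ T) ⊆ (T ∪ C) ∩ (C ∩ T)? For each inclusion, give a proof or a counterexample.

(⊆) holds; (⊇) fails.

(⊆) Let x ∈ (T ∪ C) ∩ (C ∩ T). Then x ∈ C ∩ T, from which x ∈ (T ∪ C) ∪ (C ∩ T).

(⊇) This inclusion fails. Take C = {1}, T = ∅; then 1 ∈ (T ∪ C) ∪ (C ∩ T) but 1 ∉ (T ∪ C) ∩ (C ∩ T).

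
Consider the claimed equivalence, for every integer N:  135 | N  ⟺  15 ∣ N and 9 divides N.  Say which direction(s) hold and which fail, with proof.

The forward direction holds; the converse fails.

(⇒) If 135 ∣ N, write N = 135q. Since 135 = 9·15, N = 15·(9q), so 15 ∣ N; and since 135 = 15·9, N = 9·(15q), so 9 ∣ N.

(⇐) This fails: take N = 45. Both 15 ∣ 45 and 9 ∣ 45, yet 45 is not a multiple of 135 (since 45 = 0·135 + 45), so 135 ∤ 45.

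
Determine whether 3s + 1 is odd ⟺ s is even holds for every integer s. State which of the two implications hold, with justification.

The biconditional holds.

(⇐) Suppose s is even; write s = 2j. Then 3s + 1 = 3·(2j) + 1 = 2·3j + 1, which is odd.

(⇒) Suppose 3s + 1 is odd. Since 3 is odd, 3s and s have the same parity, so 3s + 1 ≡ s + 1 (mod 2). As 1 is odd, 3s + 1 is odd exactly when s is even. Thus s is even.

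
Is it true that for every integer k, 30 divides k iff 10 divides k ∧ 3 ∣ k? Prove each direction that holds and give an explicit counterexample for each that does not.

Both directions hold.

[⇒] If 30 ∣ k, write k = 30q. Since 30 = 3·10, k = 10·(3q), so 10 ∣ k; and since 30 = 10·3, k = 3·(10q), so 3 ∣ k.

[⇐] Suppose 10 ∣ k and 3 ∣ k. Any common multiple of 10 and 3 is a multiple of their lcm; here gcd(10, 3) = 1, so lcm(10, 3) = 10·3 = 30, so 30 ∣ k.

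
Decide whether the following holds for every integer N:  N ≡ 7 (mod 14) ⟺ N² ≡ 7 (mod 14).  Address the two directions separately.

(⇒) Suppose N ≡ 7 (mod 14). Write N = 14j + 7. Then (14j + 7)² = 196j² + 196j + 49 = 14(14j² + 14j + 3) + 7, so N² ≡ 7 (mod 14).

(⇐) Conversely, suppose N² ≡ 7 (mod 14). The only residue r in {0, …, 13} with r² ≡ 7 (mod 14) is r = 7, so N ≡ 7 (mod 14).

The biconditional holds.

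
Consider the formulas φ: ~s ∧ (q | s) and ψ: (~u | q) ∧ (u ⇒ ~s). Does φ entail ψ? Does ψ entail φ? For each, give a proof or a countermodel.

(⇒) holds; (⇐) fails.

(→) Assume the antecedent. If u is true, the antecedent forces (u = T, q = T, s = F), and (~u | q) ∧ (u ⇒ ~s) holds there. If u is false, (~u | q) ∧ (u ⇒ ~s) reduces to true regardless of the other variables. Either way (~u | q) ∧ (u ⇒ ~s) holds.

(←) This fails. Under u = F, q = F, s = F, the left side is false but the right side is true.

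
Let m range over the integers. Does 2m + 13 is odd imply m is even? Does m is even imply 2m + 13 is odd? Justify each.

Only the reverse direction holds.

(⇒) This fails: take m = 5. Then 2m + 13 = 23, which is odd, yet m = 5 is odd, not even.

(⇐) Suppose m is even. Since 2 is even, 2m is even for every m, so 2m + 13 has the same parity as 13, which is odd. Hence 2m + 13 is odd.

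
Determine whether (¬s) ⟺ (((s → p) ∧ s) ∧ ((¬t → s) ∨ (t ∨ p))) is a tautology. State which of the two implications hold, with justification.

Neither implication holds.

(→) This fails. Under t = F, p = F, s = F, the left side is true but the right side is false.

(←) This fails. Under t = F, p = T, s = T, the left side is false but the right side is true.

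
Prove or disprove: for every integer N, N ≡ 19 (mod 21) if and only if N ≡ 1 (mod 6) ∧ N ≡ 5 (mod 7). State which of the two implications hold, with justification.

Only the converse holds.

(→) This fails: N = 40 gives 40 ≡ 19 (mod 21) but 40 ≡ 4 (mod 6), so the conjunction on the right does not hold.

(←) Conversely, if N ≡ 1 (mod 6) and N ≡ 5 (mod 7), then by the Chinese remainder theorem N ≡ 19 (mod 42). Since 19 ≡ 19 (mod 21) and 21 ∣ 42, we get N ≡ 19 (mod 21).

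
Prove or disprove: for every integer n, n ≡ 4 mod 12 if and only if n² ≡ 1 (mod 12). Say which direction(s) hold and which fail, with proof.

Both directions fail.

Forward direction. This fails: take n = 4. Then 4 ≡ 4 (mod 12), but 4² = 16 ≡ 4 (mod 12), not 1.

Converse. This fails: take n = 1. Then 1² = 1 ≡ 1 (mod 12), yet 1 ≡ 1 (mod 12), not 4.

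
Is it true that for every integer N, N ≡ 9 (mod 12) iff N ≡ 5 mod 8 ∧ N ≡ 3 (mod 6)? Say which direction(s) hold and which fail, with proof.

Only the converse holds.

[⇒] This fails: N = 9 gives 9 ≡ 9 (mod 12) but 9 ≡ 1 (mod 8), so the conjunction on the right does not hold.

[⇐] Conversely, if N ≡ 5 (mod 8) and N ≡ 3 (mod 6), then by the Chinese remainder theorem N ≡ 21 (mod 24). Since 21 ≡ 9 (mod 12) and 12 ∣ 24, we get N ≡ 9 (mod 12).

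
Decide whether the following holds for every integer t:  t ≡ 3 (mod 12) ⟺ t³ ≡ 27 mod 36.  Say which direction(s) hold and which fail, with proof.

Both directions hold.

(⟹) Suppose t ≡ 3 (mod 12). Working modulo 36, t ∈ {3, 15, 27}; for each such r, r³ ≡ 27 (mod 36).

(⟸) Conversely, the residues r modulo 36 with r³ ≡ 27 (mod 36) are exactly {3, 15, 27}, and each is ≡ 3 (mod 12).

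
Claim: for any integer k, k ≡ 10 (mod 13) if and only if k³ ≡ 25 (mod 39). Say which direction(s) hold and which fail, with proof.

Neither direction holds.

[⇒] This fails: take k = 23. Then 23 ≡ 10 (mod 13), but 23³ = 12167 ≡ 38 (mod 39), not 25.

[⇐] This fails: take k = 4. Then 4³ = 64 ≡ 25 (mod 39), yet 4 ≡ 4 (mod 13), not 10.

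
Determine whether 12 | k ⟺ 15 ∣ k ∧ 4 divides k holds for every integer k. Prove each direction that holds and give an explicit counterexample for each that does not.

Forward direction. This fails: take k = 12. Certainly 12 ∣ 12, but 15 ∤ 12.

Converse. Suppose 15 ∣ k and 4 ∣ k. Any common multiple of 15 and 4 is a multiple of their lcm; here gcd(15, 4) = 1, so lcm(15, 4) = 15·4 = 60, so 60 ∣ k. Since 12 ∣ 60, it follows that 12 ∣ k.

(⇒) fails; (⇐) holds.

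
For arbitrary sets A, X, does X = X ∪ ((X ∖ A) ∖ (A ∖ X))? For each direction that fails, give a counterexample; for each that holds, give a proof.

(⊆) Let x ∈ X. Then either x ∈ X and x ∉ A; or x ∈ A ∩ X. In each case x ∈ X ∪ ((X ∖ A) ∖ (A ∖ X)), so X ⊆ X ∪ ((X ∖ A) ∖ (A ∖ X)).

(⊇) Let x ∈ X ∪ ((X ∖ A) ∖ (A ∖ X)). Then either x ∈ X and x ∉ A; or x ∈ A ∩ X. In each case x ∈ X, so X ∪ ((X ∖ A) ∖ (A ∖ X)) ⊆ X.

Both inclusions hold.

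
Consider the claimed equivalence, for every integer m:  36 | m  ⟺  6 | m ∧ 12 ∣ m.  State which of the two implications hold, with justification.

(⟸) This fails: take m = 12. Both 6 ∣ 12 and 12 ∣ 12, yet 12 is not a multiple of 36 (since 12 = 0·36 + 12), so 36 ∤ 12.

(⟹) If 36 ∣ m, write m = 36q. Since 36 = 6·6, m = 6·(6q), so 6 ∣ m; and since 36 = 3·12, m = 12·(3q), so 12 ∣ m.

Only the forward implication holds.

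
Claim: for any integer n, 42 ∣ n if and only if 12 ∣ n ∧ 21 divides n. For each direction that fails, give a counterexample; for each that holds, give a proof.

(⇒) fails; (⇐) holds.

[⇒] This fails: take n = 42. Certainly 42 ∣ 42, but 12 ∤ 42.

[⇐] Suppose 12 ∣ n and 21 ∣ n. Any common multiple of 12 and 21 is a multiple of their lcm; here lcm(12, 21) = 12·21/gcd(12, 21) = 252/3 = 84, so 84 ∣ n. Since 42 ∣ 84, it follows that 42 ∣ n.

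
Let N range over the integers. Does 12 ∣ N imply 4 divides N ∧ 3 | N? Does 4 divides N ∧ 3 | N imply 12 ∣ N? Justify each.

Equivalent; both directions hold.

(⟹) If 12 ∣ N, write N = 12q. Since 12 = 3·4, N = 4·(3q), so 4 ∣ N; and since 12 = 4·3, N = 3·(4q), so 3 ∣ N.

(⟸) Suppose 4 ∣ N and 3 ∣ N. Any common multiple of 4 and 3 is a multiple of their lcm; here gcd(4, 3) = 1, so lcm(4, 3) = 4·3 = 12, so 12 ∣ N.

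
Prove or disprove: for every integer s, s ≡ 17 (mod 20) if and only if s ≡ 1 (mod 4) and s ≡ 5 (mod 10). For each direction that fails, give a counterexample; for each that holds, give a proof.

Neither direction holds.

(→) This fails: s = 17 gives 17 ≡ 17 (mod 20) but 17 ≡ 7 (mod 10), so the conjunction on the right does not hold.

(←) This fails: s = 5 satisfies both congruences on the right (5 ≡ 1 mod 4 and 5 ≡ 5 mod 10) yet 5 ≡ 5 (mod 20), not 17.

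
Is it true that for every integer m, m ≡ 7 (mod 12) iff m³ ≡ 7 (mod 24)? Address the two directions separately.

Forward direction. This fails: take m = 19. Then 19 ≡ 7 (mod 12), but 19³ = 6859 ≡ 19 (mod 24), not 7.

Converse. The residues r modulo 24 with r³ ≡ 7 (mod 24) are exactly {7}, and each is ≡ 7 (mod 12).

Only the reverse direction holds.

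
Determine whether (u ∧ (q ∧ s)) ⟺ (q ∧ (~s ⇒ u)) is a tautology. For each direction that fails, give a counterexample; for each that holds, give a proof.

The forward direction holds; the converse fails.

(⟹) Assume the antecedent. If q is true, the antecedent forces (q = T, u = T, s = T), and q ∧ (~s ⇒ u) holds there. If q is false, the antecedent cannot hold. Either way q ∧ (~s ⇒ u) holds.

(⟸) This fails. Under q = T, u = T, s = F, the left side is false but the right side is true.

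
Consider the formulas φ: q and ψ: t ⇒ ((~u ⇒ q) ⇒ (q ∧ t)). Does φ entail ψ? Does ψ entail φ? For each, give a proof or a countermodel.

(→) Assume the antecedent. If q is true, t ⇒ ((~u ⇒ q) ⇒ (q ∧ t)) reduces to true regardless of the other variables. If q is false, the antecedent cannot hold. Either way t ⇒ ((~u ⇒ q) ⇒ (q ∧ t)) holds.

(←) This fails. Under q = F, t = F, u = F, the left side is false but the right side is true.

Not equivalent: only (⇒) holds.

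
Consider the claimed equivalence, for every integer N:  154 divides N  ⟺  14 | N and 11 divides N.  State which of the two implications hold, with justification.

Both implications hold.

(⇒) If 154 ∣ N, write N = 154q. Since 154 = 11·14, N = 14·(11q), so 14 ∣ N; and since 154 = 14·11, N = 11·(14q), so 11 ∣ N.

(⇐) Suppose 14 ∣ N and 11 ∣ N. Any common multiple of 14 and 11 is a multiple of their lcm; here gcd(14, 11) = 1, so lcm(14, 11) = 14·11 = 154, so 154 ∣ N.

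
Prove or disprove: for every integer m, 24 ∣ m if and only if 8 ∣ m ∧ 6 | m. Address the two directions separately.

(→) If 24 ∣ m, write m = 24q. Since 24 = 3·8, m = 8·(3q), so 8 ∣ m; and since 24 = 4·6, m = 6·(4q), so 6 ∣ m.

(←) Suppose 8 ∣ m and 6 ∣ m. Any common multiple of 8 and 6 is a multiple of their lcm; here lcm(8, 6) = 8·6/gcd(8, 6) = 48/2 = 24, so 24 ∣ m.

Both directions hold; the statement is true.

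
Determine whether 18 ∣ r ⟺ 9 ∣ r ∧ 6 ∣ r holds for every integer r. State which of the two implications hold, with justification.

(⇒) If 18 ∣ r, write r = 18q. Since 18 = 2·9, r = 9·(2q), so 9 ∣ r; and since 18 = 3·6, r = 6·(3q), so 6 ∣ r.

(⇐) Suppose 9 ∣ r and 6 ∣ r. Any common multiple of 9 and 6 is a multiple of their lcm; here lcm(9, 6) = 9·6/gcd(9, 6) = 54/3 = 18, so 18 ∣ r.

Both implications hold.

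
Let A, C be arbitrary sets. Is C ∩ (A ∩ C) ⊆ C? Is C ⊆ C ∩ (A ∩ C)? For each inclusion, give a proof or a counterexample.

(⊆) holds; (⊇) fails.

(⟹) Let x ∈ C ∩ (A ∩ C). Then x ∈ A ∩ C, from which x ∈ C.

(⟸) This inclusion fails. Take A = ∅, C = {1}; then 1 ∈ C but 1 ∉ C ∩ (A ∩ C).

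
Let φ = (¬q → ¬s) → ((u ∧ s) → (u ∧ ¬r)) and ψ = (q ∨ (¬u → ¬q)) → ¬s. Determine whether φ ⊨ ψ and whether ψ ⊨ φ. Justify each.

The forward direction fails; the converse holds.

Converse. Assume the antecedent. If s is true, the antecedent cannot hold. If s is false, the consequent reduces to true regardless of the other variables. Either way the consequent holds.

Forward direction. This fails. Under r = F, u = F, s = T, q = F, the left side is true but the right side is false.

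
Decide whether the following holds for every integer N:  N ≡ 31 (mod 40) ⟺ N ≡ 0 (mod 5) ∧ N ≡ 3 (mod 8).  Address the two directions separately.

(⟹) This fails: N = 31 gives 31 ≡ 31 (mod 40) but 31 ≡ 1 (mod 5), so the conjunction on the right does not hold.

(⟸) This fails: N = 35 satisfies both congruences on the right (35 ≡ 0 mod 5 and 35 ≡ 3 mod 8) yet 35 ≡ 35 (mod 40), not 31.

Neither implication holds.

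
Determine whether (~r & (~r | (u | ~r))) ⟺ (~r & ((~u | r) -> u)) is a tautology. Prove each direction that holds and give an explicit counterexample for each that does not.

(⇒) fails; (⇐) holds.

Forward direction. This fails. Under u = F, r = F, the left side is true but the right side is false.

Converse. Assume the antecedent. If u is true, the antecedent forces (u = T, r = F), and ~r & (~r | (u | ~r)) holds there. If u is false, the antecedent cannot hold. Either way ~r & (~r | (u | ~r)) holds.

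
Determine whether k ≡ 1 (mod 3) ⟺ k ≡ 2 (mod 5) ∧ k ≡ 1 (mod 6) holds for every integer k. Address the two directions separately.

(⇒) fails; (⇐) holds.

[⇒] This fails: k = 1 gives 1 ≡ 1 (mod 3) but 1 ≡ 1 (mod 5), so the conjunction on the right does not hold.

[⇐] Conversely, if k ≡ 2 (mod 5) and k ≡ 1 (mod 6), then by the Chinese remainder theorem k ≡ 7 (mod 30). Since 7 ≡ 1 (mod 3) and 3 ∣ 30, we get k ≡ 1 (mod 3).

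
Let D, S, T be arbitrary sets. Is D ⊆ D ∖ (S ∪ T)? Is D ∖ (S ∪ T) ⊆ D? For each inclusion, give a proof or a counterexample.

(⟹) This inclusion fails. Take D = {1}, S = {1}, T = ∅; then 1 ∈ D but 1 ∉ D ∖ (S ∪ T).

(⟸) Let x ∈ D ∖ (S ∪ T). Then x ∈ D and x ∉ S, T, from which x ∈ D.

(⊆) fails; (⊇) holds.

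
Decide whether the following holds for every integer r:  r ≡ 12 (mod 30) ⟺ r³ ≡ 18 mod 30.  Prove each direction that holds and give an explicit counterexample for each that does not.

(⇒) Suppose r ≡ 12 (mod 30). Write r = 30j + 12. Then (30j + 12)³ = 27000j³ + 32400j² + 12960j + 1728 = 30(900j³ + 1080j² + 432j + 57) + 18, so r³ ≡ 18 (mod 30).

(⇐) Conversely, suppose r³ ≡ 18 (mod 30). The only residue r in {0, …, 29} with r³ ≡ 18 (mod 30) is r = 12, so r ≡ 12 (mod 30).

Equivalent; both directions hold.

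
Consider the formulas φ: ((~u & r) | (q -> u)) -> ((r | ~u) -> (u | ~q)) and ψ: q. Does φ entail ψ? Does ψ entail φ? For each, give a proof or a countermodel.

(⇒) This fails. Under q = F, r = F, u = F, the left side is true but the right side is false.

(⇐) This fails. Under q = T, r = T, u = F, the left side is false but the right side is true.

(⇒) fails and (⇐) fails.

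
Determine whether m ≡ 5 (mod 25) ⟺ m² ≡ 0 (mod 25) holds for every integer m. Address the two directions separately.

The forward direction holds; the converse fails.

[⇒] Suppose m ≡ 5 (mod 25). Write m = 25j + 5. Then (25j + 5)² = 625j² + 250j + 25 = 25(25j² + 10j + 1) + 0, so m² ≡ 0 (mod 25).

[⇐] This fails: take m = 0. Then 0² = 0 ≡ 0 (mod 25), yet 0 ≡ 0 (mod 25), not 5.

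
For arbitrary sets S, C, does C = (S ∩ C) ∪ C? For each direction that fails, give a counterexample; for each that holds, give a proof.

(⊆) Let x ∈ C. Then either x ∈ C and x ∉ S; or x ∈ S ∩ C. In each case x ∈ (S ∩ C) ∪ C, so C ⊆ (S ∩ C) ∪ C.

(⊇) Let x ∈ (S ∩ C) ∪ C. Then either x ∈ C and x ∉ S; or x ∈ S ∩ C. In each case x ∈ C, so (S ∩ C) ∪ C ⊆ C.

The two sets are equal.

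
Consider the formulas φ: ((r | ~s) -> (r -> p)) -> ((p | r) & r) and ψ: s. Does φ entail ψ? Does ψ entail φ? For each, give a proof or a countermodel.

[⇒] This fails. Under p = F, r = T, s = F, the left side is true but the right side is false.

[⇐] This fails. Under p = F, r = F, s = T, the left side is false but the right side is true.

(⇒) fails and (⇐) fails.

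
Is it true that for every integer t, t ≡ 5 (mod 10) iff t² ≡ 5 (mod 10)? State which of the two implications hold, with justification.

(⟹) Suppose t ≡ 5 (mod 10). Write t = 10j + 5. Then (10j + 5)² = 100j² + 100j + 25 = 10(10j² + 10j + 2) + 5, so t² ≡ 5 (mod 10).

(⟸) Conversely, suppose t² ≡ 5 (mod 10). The only residue r in {0, …, 9} with r² ≡ 5 (mod 10) is r = 5, so t ≡ 5 (mod 10).

Both implications hold.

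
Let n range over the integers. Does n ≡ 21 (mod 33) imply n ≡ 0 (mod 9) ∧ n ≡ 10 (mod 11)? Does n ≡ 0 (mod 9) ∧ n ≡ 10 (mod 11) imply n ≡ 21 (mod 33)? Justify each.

(→) This fails: n = 21 gives 21 ≡ 21 (mod 33) but 21 ≡ 3 (mod 9), so the conjunction on the right does not hold.

(←) Conversely, if n ≡ 0 (mod 9) and n ≡ 10 (mod 11), then by the Chinese remainder theorem n ≡ 54 (mod 99). Since 54 ≡ 21 (mod 33) and 33 ∣ 99, we get n ≡ 21 (mod 33).

Not equivalent: only (⇐) holds.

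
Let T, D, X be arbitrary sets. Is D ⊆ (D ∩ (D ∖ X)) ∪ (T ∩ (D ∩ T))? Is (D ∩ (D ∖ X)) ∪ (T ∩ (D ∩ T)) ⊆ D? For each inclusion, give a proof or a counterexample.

The sets are not equal: only the reverse inclusion holds.

(⊆) This inclusion fails. Take T = ∅, D = {1}, X = {1}; then 1 ∈ D but 1 ∉ (D ∩ (D ∖ X)) ∪ (T ∩ (D ∩ T)).

(⊇) Let x ∈ (D ∩ (D ∖ X)) ∪ (T ∩ (D ∩ T)). Then either x ∈ D and x ∉ T, X; or x ∈ T ∩ D and x ∉ X; or x ∈ T ∩ D ∩ X. In each case x ∈ D, so (D ∩ (D ∖ X)) ∪ (T ∩ (D ∩ T)) ⊆ D.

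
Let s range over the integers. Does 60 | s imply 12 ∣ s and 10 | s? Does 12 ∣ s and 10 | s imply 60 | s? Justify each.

Forward direction. If 60 ∣ s, write s = 60q. Since 60 = 5·12, s = 12·(5q), so 12 ∣ s; and since 60 = 6·10, s = 10·(6q), so 10 ∣ s.

Converse. Suppose 12 ∣ s and 10 ∣ s. Any common multiple of 12 and 10 is a multiple of their lcm; here lcm(12, 10) = 12·10/gcd(12, 10) = 120/2 = 60, so 60 ∣ s.

Both directions hold; the statement is true.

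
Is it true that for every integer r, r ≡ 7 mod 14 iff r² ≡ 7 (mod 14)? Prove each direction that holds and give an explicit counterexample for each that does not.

Both directions hold.

(⇒) Suppose r ≡ 7 mod 14. Write r = 14j + 7. Then (14j + 7)² = 196j² + 196j + 49 = 14(14j² + 14j + 3) + 7, so r² ≡ 7 (mod 14).

(⇐) Conversely, suppose r² ≡ 7 (mod 14). The only residue r in {0, …, 13} with r² ≡ 7 (mod 14) is r = 7, so r ≡ 7 (mod 14).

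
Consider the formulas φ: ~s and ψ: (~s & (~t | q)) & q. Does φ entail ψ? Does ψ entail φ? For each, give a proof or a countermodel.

Only the converse holds.

(→) This fails. Under s = F, t = F, q = F, the left side is true but the right side is false.

(←) Assume the antecedent. If s is true, the antecedent cannot hold. If s is false, ~s reduces to true regardless of the other variables. Either way ~s holds.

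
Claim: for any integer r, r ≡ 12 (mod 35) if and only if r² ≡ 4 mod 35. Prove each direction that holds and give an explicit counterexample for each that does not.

Only the forward implication holds.

[⇒] Suppose r ≡ 12 (mod 35). Write r = 35j + 12. Then (35j + 12)² = 1225j² + 840j + 144 = 35(35j² + 24j + 4) + 4, so r² ≡ 4 (mod 35).

[⇐] This fails: take r = 2. Then 2² = 4 ≡ 4 (mod 35), yet 2 ≡ 2 (mod 35), not 12.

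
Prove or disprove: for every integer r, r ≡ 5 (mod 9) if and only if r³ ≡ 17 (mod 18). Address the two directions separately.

(⟹) This fails: take r = 14. Then 14 ≡ 5 (mod 9), but 14³ = 2744 ≡ 8 (mod 18), not 17.

(⟸) This fails: take r = 11. Then 11³ = 1331 ≡ 17 (mod 18), yet 11 ≡ 2 (mod 9), not 5.

Neither direction holds.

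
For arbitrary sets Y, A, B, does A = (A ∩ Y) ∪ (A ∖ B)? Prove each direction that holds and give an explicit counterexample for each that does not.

Only the reverse inclusion holds.

(⟸) Let x ∈ (A ∩ Y) ∪ (A ∖ B). Then either x ∈ A and x ∉ Y, B; or x ∈ Y ∩ A and x ∉ B; or x ∈ Y ∩ A ∩ B. In each case x ∈ A, so (A ∩ Y) ∪ (A ∖ B) ⊆ A.

(⟹) This inclusion fails. Take Y = ∅, A = {1}, B = {1}; then 1 ∈ A but 1 ∉ (A ∩ Y) ∪ (A ∖ B).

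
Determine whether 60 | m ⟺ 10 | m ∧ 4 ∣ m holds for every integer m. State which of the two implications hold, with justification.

(⇒) holds; (⇐) fails.

(→) If 60 ∣ m, write m = 60q. Since 60 = 6·10, m = 10·(6q), so 10 ∣ m; and since 60 = 15·4, m = 4·(15q), so 4 ∣ m.

(←) This fails: take m = 20. Both 10 ∣ 20 and 4 ∣ 20, yet 20 is not a multiple of 60 (since 20 = 0·60 + 20), so 60 ∤ 20.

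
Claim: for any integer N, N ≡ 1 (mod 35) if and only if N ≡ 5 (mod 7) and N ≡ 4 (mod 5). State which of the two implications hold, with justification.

(→) This fails: N = 1 gives 1 ≡ 1 (mod 35) but 1 ≡ 1 (mod 7), so the conjunction on the right does not hold.

(←) This fails: N = 19 satisfies both congruences on the right (19 ≡ 5 mod 7 and 19 ≡ 4 mod 5) yet 19 ≡ 19 (mod 35), not 1.

(⇒) fails and (⇐) fails.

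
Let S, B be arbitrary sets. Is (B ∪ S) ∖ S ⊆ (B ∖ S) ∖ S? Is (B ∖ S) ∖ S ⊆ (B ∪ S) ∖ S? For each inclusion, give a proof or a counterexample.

Forward inclusion. Let x ∈ (B ∪ S) ∖ S. Then x ∈ B and x ∉ S, from which x ∈ (B ∖ S) ∖ S.

Reverse inclusion. Let x ∈ (B ∖ S) ∖ S. Then x ∈ B and x ∉ S, from which x ∈ (B ∪ S) ∖ S.

Both inclusions hold; the sets are equal.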